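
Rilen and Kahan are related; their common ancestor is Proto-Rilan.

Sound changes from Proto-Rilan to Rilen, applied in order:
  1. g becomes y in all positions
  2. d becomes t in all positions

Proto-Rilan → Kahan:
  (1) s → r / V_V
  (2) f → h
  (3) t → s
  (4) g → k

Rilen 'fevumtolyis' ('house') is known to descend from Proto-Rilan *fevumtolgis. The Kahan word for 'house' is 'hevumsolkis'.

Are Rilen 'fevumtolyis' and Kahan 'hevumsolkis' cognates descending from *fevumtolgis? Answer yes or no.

yes

Derive the expected Kahan reflex of *fevumtolgis:
Kahan: *fevumtolgis
  fevumtolgis (rule 1 does not apply)
  fevumtolgis → hevumtolgis   [unconditioned shift]
  hevumtolgis → hevumsolgis   [unconditioned shift]
  hevumsolgis → hevumsolkis   [unconditioned shift]
  giving Kahan hevumsolkis.
Kahan 'hevumsolkis' matches the regular reflex exactly, so the pair is cognate.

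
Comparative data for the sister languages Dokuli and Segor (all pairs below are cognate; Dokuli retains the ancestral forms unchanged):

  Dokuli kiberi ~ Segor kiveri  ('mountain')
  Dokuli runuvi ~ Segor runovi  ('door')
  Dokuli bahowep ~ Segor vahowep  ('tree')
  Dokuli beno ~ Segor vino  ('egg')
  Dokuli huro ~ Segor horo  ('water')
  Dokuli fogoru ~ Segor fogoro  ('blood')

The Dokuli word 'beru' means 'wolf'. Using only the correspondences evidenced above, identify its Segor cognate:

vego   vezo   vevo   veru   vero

vero

beno ~ vino — Dokuli b corresponds to Segor v word-initially before a front vowel.
fogoru ~ fogoro — Dokuli u corresponds to Segor o word-finally.
Applying these to Dokuli 'beru':
  beru → veru   (b→v word-initially before a front vowel)
  veru → vero   (u→o word-finally)
So the Segor cognate is 'vero'.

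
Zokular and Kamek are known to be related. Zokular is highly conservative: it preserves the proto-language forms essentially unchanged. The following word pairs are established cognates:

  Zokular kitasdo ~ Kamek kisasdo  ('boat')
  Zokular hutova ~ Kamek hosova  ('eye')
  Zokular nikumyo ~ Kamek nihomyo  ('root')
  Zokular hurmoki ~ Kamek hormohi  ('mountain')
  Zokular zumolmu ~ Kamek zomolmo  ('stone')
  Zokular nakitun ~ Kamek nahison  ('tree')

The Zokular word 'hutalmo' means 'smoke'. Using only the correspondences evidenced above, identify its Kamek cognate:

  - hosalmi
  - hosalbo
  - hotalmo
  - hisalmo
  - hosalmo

hutova ~ hosova — Zokular u corresponds to Kamek o after a consonant, before a consonant other than r, m, n, p, b, f, v.
kitasdo ~ kisasdo — Zokular t corresponds to Kamek s between vowels (before a back vowel).
Applying these to Zokular 'hutalmo':
  hutalmo → hotalmo   (u→o after a consonant, before a consonant other than r, m, n, p, b, f, v)
  hotalmo → hosalmo   (t→s between vowels (before a back vowel))
So the Kamek cognate is 'hosalmo'.

hosalmo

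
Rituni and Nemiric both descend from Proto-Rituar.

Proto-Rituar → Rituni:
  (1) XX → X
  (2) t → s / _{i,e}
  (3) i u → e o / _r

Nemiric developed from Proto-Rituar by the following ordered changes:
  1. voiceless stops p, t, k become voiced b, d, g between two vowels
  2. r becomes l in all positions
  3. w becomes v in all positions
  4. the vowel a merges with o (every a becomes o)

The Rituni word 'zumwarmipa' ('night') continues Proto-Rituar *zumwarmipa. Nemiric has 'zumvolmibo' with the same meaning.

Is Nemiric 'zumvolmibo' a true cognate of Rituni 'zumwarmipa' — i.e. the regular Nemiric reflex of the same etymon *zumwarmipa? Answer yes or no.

yes

Derive the expected Nemiric reflex of *zumwarmipa:
Nemiric: *zumwarmipa > zumwarmiba > zumwalmiba > zumvalmiba > zumvolmibo  (by intervocalic voicing, unconditioned shift, unconditioned shift, vowel merger)
Nemiric 'zumvolmibo' matches the regular reflex exactly, so the pair is cognate.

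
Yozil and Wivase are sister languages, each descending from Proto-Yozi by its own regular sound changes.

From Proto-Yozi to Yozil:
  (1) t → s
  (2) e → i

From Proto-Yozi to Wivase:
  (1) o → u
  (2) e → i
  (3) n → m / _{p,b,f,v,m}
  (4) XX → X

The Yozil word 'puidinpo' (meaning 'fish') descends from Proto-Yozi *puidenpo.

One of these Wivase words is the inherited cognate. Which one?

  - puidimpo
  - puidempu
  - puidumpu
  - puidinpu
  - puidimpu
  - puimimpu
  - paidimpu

Wivase: *puidenpo > puidenpu > puidinpu > puidimpu  (by vowel merger, vowel merger, nasal place assimilation)
Only 'puidimpu' matches the regular Wivase development of *puidenpo.

puidimpu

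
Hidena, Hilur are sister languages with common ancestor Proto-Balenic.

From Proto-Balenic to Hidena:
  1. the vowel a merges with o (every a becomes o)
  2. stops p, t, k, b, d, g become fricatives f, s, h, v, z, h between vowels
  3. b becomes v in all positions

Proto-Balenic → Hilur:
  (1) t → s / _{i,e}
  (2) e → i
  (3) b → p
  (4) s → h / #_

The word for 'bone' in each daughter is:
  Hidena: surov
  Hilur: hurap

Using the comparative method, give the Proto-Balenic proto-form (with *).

*surab

Position 1: Hidena has s, Hilur has h. Taking the neighbouring segments as reconstructed: Hidena s can only go back to *s; Hilur h could go back to *s or *h — the one source consistent with every daughter is *s.
Position 5: Hidena has v, Hilur has p. Taking the neighbouring segments as reconstructed: Hidena v could go back to *b or *v; Hilur p could go back to *p or *b — the one source consistent with every daughter is *b.
Position 4: Hidena has o, Hilur has a. Hilur preserves a here (none of its changes turn any other segment into a), so the proto-segment is *a.
Continuing position by position gives *surab; check it forward:
Hidena: *surab
  surab → surob   [vowel merger]
  surob (rule 2 does not apply)
  surob → surov   [unconditioned shift]
  giving Hidena surov.
Hilur: *surab > surap > hurap  (by unconditioned shift, debuccalisation)
No other proto-form is consistent with every reflex, so the reconstruction is *surab.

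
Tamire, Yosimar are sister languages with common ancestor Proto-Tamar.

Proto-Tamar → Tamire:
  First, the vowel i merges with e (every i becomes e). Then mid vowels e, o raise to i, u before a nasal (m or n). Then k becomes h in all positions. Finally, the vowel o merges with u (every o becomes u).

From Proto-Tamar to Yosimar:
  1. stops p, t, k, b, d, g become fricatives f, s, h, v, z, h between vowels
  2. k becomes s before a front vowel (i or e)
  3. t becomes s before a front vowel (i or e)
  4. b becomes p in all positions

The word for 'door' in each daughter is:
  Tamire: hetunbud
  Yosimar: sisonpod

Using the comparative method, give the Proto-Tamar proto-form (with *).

Position 6: Tamire has b, Yosimar has p. Tamire preserves b here (none of its changes turn any other segment into b), so the proto-segment is *b.
Position 1: Tamire has h, Yosimar has s. Taking the neighbouring segments as reconstructed: Tamire h could go back to *k or *h; Yosimar s could go back to *t or *k or *s — the one source consistent with every daughter is *k.
Position 4: Tamire has u, Yosimar has o. Yosimar preserves o here (none of its changes turn any other segment into o), so the proto-segment is *o.
Continuing position by position gives *kitonbod; check it forward:
Tamire: *kitonbod > ketonbod > ketunbod > hetunbod > hetunbud  (by vowel merger, pre-nasal raising, unconditioned shift, vowel merger)
Yosimar: start from *kitonbod.
  rule 1 (intervocalic lenition): kitonbod → kisonbod
  rule 2 (palatalisation): kisonbod → sisonbod
  rule 3: no change — sisonbod
  rule 4 (unconditioned shift): sisonbod → sisonpod
  ⇒ Yosimar sisonpod
No other proto-form is consistent with every reflex, so the reconstruction is *kitonbod.

*kitonbod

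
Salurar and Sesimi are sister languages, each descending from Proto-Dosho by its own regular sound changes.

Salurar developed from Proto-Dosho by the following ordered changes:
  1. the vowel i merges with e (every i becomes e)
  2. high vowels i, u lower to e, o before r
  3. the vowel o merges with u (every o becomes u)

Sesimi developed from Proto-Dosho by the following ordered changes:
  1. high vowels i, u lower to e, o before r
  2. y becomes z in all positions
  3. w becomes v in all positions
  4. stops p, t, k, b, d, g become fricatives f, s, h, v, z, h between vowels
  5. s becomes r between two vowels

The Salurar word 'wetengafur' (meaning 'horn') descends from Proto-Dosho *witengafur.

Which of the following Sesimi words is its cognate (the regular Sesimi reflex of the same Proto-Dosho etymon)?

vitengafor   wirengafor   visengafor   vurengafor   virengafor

Sesimi: start from *witengafur.
  rule 1 (pre-rhotic lowering): witengafur → witengafor
  rule 2: no change — witengafor
  rule 3 (unconditioned shift): witengafor → vitengafor
  rule 4 (intervocalic lenition): vitengafor → visengafor
  rule 5 (rhotacism): visengafor → virengafor
  ⇒ Sesimi virengafor
Among the options, 'virengafor' alone shows every Sesimi change applied in order.

virengafor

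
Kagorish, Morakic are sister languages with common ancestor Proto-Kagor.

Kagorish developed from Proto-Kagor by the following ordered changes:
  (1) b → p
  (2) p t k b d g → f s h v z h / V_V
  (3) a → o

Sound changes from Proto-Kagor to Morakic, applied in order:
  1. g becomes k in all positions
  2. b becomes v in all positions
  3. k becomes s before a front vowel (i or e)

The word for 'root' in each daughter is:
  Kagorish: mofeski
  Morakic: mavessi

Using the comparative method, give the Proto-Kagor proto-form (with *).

*mabeski

Position 6: Kagorish has k, Morakic has s. Kagorish preserves k here (none of its changes turn any other segment into k), so the proto-segment is *k.
Position 3: Kagorish has f, Morakic has v. Taking the neighbouring segments as reconstructed: Kagorish f could go back to *p or *b or *f; Morakic v could go back to *b or *v — the one source consistent with every daughter is *b.
Verify the candidate proto-form against each daughter:
Kagorish: start from *mabeski.
  rule 1 (unconditioned shift): mabeski → mapeski
  rule 2 (intervocalic lenition): mapeski → mafeski
  rule 3 (vowel merger): mafeski → mofeski
  ⇒ Kagorish mofeski
Morakic: *mabeski
  mabeski (rule 1 does not apply)
  mabeski → maveski   [unconditioned shift]
  maveski → mavessi   [palatalisation]
  giving Morakic mavessi.
Only *mabeski yields all of Kagorish mofeski, Morakic mavessi.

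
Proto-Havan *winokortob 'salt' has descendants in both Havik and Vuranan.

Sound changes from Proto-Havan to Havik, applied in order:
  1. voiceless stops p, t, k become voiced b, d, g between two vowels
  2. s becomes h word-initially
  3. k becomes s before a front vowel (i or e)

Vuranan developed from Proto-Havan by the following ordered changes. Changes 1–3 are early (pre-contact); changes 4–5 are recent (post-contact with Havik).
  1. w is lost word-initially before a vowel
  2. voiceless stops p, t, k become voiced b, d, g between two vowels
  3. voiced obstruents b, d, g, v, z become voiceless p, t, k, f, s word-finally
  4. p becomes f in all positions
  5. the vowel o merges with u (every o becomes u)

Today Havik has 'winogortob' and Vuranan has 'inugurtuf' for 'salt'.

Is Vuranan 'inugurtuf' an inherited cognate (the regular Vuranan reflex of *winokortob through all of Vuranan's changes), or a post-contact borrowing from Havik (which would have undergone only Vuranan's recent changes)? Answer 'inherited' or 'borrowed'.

If inherited, *winokortob would pass through all of Vuranan's changes:
Vuranan: *winokortob > inokortob > inogortob > inogortop > inogortof > inugurtuf  (by glide loss, intervocalic voicing, final devoicing, unconditioned shift, vowel merger)
If borrowed from Havik 'winogortob' after the early changes, it would undergo only the recent ones:
  rule 4 (unconditioned shift): no change (winogortob)
  rule 5 (vowel merger): winogortob → winugurtub
  ⇒ as a loan: winugurtub
Vuranan 'inugurtuf' matches the inherited outcome exactly, so it is an inherited cognate, not a loan.

inherited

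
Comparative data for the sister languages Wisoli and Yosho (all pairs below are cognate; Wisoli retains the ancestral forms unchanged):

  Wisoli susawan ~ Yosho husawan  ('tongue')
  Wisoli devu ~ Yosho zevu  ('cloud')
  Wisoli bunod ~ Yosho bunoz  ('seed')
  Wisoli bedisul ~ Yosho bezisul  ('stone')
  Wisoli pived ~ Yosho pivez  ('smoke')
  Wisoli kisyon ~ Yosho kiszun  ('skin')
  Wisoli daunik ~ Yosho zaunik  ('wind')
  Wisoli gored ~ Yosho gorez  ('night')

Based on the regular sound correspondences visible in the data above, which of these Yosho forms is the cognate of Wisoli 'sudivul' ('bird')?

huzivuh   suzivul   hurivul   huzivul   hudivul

susawan ~ husawan — Wisoli s corresponds to Yosho h word-initially before a back vowel.
bedisul ~ bezisul — Wisoli d corresponds to Yosho z between vowels (before a front vowel).
Applying these to Wisoli 'sudivul':
  sudivul → hudivul   (s→h word-initially before a back vowel)
  hudivul → huzivul   (d→z between vowels (before a front vowel))
So the Yosho cognate is 'huzivul'.

huzivul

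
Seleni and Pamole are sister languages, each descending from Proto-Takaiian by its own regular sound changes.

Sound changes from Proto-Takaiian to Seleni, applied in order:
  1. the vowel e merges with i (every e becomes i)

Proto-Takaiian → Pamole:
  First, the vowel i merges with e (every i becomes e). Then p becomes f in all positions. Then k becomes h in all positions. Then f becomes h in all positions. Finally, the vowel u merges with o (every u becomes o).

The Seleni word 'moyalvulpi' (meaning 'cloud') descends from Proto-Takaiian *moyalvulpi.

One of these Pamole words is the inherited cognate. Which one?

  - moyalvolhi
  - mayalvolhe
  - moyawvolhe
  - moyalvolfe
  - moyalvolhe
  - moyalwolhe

moyalvolhe

Pamole: *moyalvulpi > moyalvulpe > moyalvulfe > moyalvulhe > moyalvolhe  (by vowel merger, unconditioned shift, unconditioned shift, vowel merger)
Among the options, 'moyalvolhe' alone shows every Pamole change applied in order.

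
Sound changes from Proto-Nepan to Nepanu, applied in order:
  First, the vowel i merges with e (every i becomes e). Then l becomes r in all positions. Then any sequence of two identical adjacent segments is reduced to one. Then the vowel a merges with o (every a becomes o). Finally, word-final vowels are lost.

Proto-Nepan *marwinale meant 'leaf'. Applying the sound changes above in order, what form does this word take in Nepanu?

morwenor

Nepanu: *marwinale
  marwinale → marwenale   [vowel merger]
  marwenale → marwenare   [unconditioned shift]
  marwenare (rule 3 does not apply)
  marwenare → morwenore   [vowel merger]
  morwenore → morwenor   [apocope]
  giving Nepanu morwenor.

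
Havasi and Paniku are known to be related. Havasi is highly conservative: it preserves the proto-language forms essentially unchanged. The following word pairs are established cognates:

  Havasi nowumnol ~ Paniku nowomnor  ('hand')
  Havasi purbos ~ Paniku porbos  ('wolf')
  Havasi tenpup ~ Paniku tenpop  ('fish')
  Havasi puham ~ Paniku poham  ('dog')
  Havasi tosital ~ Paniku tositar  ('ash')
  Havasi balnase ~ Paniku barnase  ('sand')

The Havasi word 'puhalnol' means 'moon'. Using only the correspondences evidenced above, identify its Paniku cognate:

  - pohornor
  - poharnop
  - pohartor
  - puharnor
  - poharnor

poharnor

puham ~ poham — Havasi u corresponds to Paniku o after a consonant, before a consonant other than r, m, n, p, b, f, v.
balnase ~ barnase — Havasi l corresponds to Paniku r after a vowel, before a nasal.
nowumnol ~ nowomnor, tosital ~ tositar — Havasi l corresponds to Paniku r word-finally.
Applying these to Havasi 'puhalnol':
  puhalnol → pohalnol   (u→o after a consonant, before a consonant other than r, m, n, p, b, f, v)
  pohalnol → poharnol   (l→r after a vowel, before a nasal)
  poharnol → poharnor   (l→r word-finally)
So the Paniku cognate is 'poharnor'.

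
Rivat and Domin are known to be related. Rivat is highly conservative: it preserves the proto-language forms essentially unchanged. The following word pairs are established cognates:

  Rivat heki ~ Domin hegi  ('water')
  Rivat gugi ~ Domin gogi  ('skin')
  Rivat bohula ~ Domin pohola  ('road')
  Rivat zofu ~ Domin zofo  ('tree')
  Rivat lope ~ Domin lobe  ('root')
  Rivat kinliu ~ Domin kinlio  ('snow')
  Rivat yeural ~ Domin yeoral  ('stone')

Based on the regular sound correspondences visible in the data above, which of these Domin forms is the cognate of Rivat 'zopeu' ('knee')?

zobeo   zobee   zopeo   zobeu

zobeo

lope ~ lobe — Rivat p corresponds to Domin b between vowels (before a front vowel).
kinliu ~ kinlio — Rivat u corresponds to Domin o word-finally.
Applying these to Rivat 'zopeu':
  zopeu → zobeu   (p→b between vowels (before a front vowel))
  zobeu → zobeo   (u→o word-finally)
So the Domin cognate is 'zobeo'.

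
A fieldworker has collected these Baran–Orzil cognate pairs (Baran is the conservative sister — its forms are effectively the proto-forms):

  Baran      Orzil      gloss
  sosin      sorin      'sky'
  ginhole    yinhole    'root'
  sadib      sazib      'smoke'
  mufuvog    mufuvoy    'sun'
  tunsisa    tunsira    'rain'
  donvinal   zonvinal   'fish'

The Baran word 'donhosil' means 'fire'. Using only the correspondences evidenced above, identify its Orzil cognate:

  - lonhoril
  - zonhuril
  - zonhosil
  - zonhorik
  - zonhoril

donvinal ~ zonvinal — Baran d corresponds to Orzil z word-initially before a back vowel.
sosin ~ sorin — Baran s corresponds to Orzil r between vowels (before a front vowel).
Applying these to Baran 'donhosil':
  donhosil → zonhosil   (d→z word-initially before a back vowel)
  zonhosil → zonhoril   (s→r between vowels (before a front vowel))
So the Orzil cognate is 'zonhoril'.

zonhoril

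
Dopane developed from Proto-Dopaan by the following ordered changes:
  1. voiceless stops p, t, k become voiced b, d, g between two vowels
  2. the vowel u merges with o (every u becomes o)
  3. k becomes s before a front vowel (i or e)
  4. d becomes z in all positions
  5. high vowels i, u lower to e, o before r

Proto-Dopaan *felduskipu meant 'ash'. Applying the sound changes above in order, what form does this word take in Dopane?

Dopane: start from *felduskipu.
  rule 1 (intervocalic voicing): felduskipu → felduskibu
  rule 2 (vowel merger): felduskibu → feldoskibo
  rule 3 (palatalisation): feldoskibo → feldossibo
  rule 4 (unconditioned shift): feldossibo → felzossibo
  rule 5: no change — felzossibo
  ⇒ Dopane felzossibo

felzossibo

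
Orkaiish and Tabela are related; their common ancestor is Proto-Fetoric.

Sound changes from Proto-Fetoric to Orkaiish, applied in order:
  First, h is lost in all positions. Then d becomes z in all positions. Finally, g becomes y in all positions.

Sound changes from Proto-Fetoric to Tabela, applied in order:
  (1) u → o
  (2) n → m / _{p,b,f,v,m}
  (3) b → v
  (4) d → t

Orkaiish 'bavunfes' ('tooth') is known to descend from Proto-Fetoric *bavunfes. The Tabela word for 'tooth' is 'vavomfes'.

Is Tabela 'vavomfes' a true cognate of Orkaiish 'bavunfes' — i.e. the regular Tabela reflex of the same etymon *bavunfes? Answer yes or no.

Derive the expected Tabela reflex of *bavunfes:
Tabela: *bavunfes > bavonfes > bavomfes > vavomfes  (by vowel merger, nasal place assimilation, unconditioned shift)
Tabela 'vavomfes' matches the regular reflex exactly, so the pair is cognate.

yes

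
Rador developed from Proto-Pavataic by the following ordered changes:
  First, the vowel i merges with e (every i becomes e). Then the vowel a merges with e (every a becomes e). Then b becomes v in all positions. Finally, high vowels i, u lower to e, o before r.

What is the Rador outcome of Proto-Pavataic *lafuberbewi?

lefuvervewe

Rador: *lafuberbewi > lafuberbewe > lefuberbewe > lefuvervewe  (by vowel merger, vowel merger, unconditioned shift)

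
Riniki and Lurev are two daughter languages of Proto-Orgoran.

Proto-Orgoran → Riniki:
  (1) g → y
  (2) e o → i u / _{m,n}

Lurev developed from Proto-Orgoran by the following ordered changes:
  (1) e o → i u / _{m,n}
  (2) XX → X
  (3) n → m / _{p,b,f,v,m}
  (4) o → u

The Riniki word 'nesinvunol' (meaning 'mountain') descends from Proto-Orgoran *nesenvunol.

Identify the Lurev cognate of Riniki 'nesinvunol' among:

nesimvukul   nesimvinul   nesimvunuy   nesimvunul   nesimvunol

nesimvunul

Lurev: start from *nesenvunol.
  rule 1 (pre-nasal raising): nesenvunol → nesinvunol
  rule 2: no change — nesinvunol
  rule 3 (nasal place assimilation): nesinvunol → nesimvunol
  rule 4 (vowel merger): nesimvunol → nesimvunul
  ⇒ Lurev nesimvunul
The other candidates each miss or misapply at least one Lurev change.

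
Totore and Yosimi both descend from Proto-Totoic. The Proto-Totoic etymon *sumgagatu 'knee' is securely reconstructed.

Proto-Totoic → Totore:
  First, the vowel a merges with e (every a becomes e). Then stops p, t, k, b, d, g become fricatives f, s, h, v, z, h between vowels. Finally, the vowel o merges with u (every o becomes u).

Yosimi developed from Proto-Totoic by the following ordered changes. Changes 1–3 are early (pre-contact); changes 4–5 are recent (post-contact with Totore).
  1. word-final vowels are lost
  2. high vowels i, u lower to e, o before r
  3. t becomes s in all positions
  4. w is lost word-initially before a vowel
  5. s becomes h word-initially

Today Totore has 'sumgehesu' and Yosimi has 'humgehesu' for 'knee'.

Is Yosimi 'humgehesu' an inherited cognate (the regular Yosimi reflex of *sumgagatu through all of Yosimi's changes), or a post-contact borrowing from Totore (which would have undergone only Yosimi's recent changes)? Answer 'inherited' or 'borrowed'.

If inherited, *sumgagatu would pass through all of Yosimi's changes:
Yosimi: start from *sumgagatu.
  rule 1 (apocope): sumgagatu → sumgagat
  rule 2: no change — sumgagat
  rule 3 (unconditioned shift): sumgagat → sumgagas
  rule 4: no change — sumgagas
  rule 5 (debuccalisation): sumgagas → humgagas
  ⇒ Yosimi humgagas
If borrowed from Totore 'sumgehesu' after the early changes, it would undergo only the recent ones:
  rule 4 (glide loss): no change (sumgehesu)
  rule 5 (debuccalisation): sumgehesu → humgehesu
  ⇒ as a loan: humgehesu
Yosimi 'humgehesu' matches the loan outcome 'humgehesu', not the inherited 'humgagas' — it skipped the early Yosimi changes, so it was borrowed from Totore.

borrowed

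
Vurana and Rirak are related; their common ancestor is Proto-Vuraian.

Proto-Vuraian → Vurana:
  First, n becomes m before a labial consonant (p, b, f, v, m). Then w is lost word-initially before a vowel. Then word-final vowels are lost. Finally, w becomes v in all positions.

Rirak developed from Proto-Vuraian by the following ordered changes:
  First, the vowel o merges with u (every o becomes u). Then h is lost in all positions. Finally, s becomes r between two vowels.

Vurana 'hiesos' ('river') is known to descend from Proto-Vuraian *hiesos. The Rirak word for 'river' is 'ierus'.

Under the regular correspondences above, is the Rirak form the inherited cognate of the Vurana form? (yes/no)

Derive the expected Rirak reflex of *hiesos:
Rirak: *hiesos > hiesus > iesus > ierus  (by vowel merger, h-loss, rhotacism)
Rirak 'ierus' matches the regular reflex exactly, so the pair is cognate.

yes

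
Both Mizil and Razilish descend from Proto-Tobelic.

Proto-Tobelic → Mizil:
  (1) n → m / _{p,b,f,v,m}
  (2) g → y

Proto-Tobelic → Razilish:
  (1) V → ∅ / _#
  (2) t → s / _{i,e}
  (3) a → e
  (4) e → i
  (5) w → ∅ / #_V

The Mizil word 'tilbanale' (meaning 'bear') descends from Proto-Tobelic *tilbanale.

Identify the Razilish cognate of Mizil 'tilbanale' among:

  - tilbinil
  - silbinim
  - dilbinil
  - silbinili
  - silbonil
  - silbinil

silbinil

Razilish: start from *tilbanale.
  rule 1 (apocope): tilbanale → tilbanal
  rule 2 (palatalisation): tilbanal → silbanal
  rule 3 (vowel merger): silbanal → silbenel
  rule 4 (vowel merger): silbenel → silbinil
  rule 5: no change — silbinil
  ⇒ Razilish silbinil
Among the options, 'silbinil' alone shows every Razilish change applied in order.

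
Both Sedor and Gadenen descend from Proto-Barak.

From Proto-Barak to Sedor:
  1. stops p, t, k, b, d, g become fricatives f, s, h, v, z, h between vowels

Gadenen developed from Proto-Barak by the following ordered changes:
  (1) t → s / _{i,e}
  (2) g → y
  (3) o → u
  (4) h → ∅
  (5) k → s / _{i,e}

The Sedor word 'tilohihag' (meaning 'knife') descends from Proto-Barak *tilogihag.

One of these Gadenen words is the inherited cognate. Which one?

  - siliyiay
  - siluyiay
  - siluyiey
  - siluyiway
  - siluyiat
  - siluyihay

Gadenen: *tilogihag > silogihag > siloyihay > siluyihay > siluyiay  (by palatalisation, unconditioned shift, vowel merger, h-loss)

siluyiay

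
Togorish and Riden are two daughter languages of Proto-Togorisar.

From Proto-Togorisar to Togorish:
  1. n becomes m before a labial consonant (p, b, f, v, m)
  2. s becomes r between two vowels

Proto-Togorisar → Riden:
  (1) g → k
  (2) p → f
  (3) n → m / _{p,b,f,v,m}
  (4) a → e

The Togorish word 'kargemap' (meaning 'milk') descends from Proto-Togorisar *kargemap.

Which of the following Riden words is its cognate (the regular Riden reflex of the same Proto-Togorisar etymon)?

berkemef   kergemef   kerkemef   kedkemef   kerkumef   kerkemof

kerkemef

Riden: start from *kargemap.
  rule 1 (unconditioned shift): kargemap → karkemap
  rule 2 (unconditioned shift): karkemap → karkemaf
  rule 3: no change — karkemaf
  rule 4 (vowel merger): karkemaf → kerkemef
  ⇒ Riden kerkemef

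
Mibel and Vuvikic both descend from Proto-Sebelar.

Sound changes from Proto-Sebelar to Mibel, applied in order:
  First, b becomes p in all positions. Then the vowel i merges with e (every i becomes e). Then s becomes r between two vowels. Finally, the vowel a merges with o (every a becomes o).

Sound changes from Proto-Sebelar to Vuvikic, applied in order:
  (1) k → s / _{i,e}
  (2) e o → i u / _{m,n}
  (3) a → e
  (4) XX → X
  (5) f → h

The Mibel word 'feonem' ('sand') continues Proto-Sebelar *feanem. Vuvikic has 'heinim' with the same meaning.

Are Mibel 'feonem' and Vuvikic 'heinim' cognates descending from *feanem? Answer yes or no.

no

Derive the expected Vuvikic reflex of *feanem:
Vuvikic: start from *feanem.
  rule 1: no change — feanem
  rule 2 (pre-nasal raising): feanem → feanim
  rule 3 (vowel merger): feanim → feenim
  rule 4 (degemination): feenim → fenim
  rule 5 (unconditioned shift): fenim → henim
  ⇒ Vuvikic henim
The regular Vuvikic reflex would be 'henim', but the attested form is 'heinim'. The correspondence is irregular, so they are not cognates (the Vuvikic form has a different source).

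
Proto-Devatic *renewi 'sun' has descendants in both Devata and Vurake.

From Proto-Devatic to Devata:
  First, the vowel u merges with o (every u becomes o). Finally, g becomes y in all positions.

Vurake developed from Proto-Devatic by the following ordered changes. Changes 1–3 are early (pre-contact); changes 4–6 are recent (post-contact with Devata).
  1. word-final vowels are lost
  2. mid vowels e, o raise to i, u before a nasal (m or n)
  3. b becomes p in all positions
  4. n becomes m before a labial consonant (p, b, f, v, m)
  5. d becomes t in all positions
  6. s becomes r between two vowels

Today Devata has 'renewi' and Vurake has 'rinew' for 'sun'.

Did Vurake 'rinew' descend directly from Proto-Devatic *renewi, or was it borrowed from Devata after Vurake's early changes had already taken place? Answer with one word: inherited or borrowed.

If inherited, *renewi would pass through all of Vurake's changes:
Vurake: *renewi
  renewi → renew   [apocope]
  renew → rinew   [pre-nasal raising]
  rinew (rule 3 does not apply)
  rinew (rule 4 does not apply)
  rinew (rule 5 does not apply)
  rinew (rule 6 does not apply)
  giving Vurake rinew.
If borrowed from Devata 'renewi' after the early changes, it would undergo only the recent ones:
  rule 4 (nasal place assimilation): no change (renewi)
  rule 5 (unconditioned shift): no change (renewi)
  rule 6 (rhotacism): no change (renewi)
  ⇒ as a loan: renewi
Vurake 'rinew' matches the inherited outcome exactly, so it is an inherited cognate, not a loan.

inherited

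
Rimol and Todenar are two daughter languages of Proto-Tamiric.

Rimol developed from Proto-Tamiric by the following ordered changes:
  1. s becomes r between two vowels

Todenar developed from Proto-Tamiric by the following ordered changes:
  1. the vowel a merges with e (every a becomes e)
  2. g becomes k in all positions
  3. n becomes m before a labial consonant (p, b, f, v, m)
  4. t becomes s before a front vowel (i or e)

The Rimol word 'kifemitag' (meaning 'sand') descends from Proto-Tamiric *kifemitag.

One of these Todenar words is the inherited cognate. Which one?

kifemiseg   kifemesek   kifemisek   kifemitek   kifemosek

kifemisek

Todenar: start from *kifemitag.
  rule 1 (vowel merger): kifemitag → kifemiteg
  rule 2 (unconditioned shift): kifemiteg → kifemitek
  rule 3: no change — kifemitek
  rule 4 (palatalisation): kifemitek → kifemisek
  ⇒ Todenar kifemisek
Among the options, 'kifemisek' alone shows every Todenar change applied in order.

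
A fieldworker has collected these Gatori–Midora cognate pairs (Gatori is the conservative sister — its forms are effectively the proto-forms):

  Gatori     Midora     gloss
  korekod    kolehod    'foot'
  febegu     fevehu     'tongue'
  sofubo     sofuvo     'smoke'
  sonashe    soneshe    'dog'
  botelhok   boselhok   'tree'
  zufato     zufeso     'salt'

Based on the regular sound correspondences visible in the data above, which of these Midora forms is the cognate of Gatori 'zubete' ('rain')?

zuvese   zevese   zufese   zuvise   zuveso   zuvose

febegu ~ fevehu — Gatori b corresponds to Midora v between vowels (before a front vowel).
botelhok ~ boselhok — Gatori t corresponds to Midora s between vowels (before a front vowel).
Applying these to Gatori 'zubete':
  zubete → zuvete   (b→v between vowels (before a front vowel))
  zuvete → zuvese   (t→s between vowels (before a front vowel))
So the Midora cognate is 'zuvese'.

zuvese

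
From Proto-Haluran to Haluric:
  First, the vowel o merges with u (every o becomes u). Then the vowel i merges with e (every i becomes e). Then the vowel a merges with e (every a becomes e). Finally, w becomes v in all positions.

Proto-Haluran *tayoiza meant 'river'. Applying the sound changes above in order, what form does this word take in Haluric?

teyueze

Haluric: *tayoiza
  tayoiza → tayuiza   [vowel merger]
  tayuiza → tayueza   [vowel merger]
  tayueza → teyueze   [vowel merger]
  teyueze (rule 4 does not apply)
  giving Haluric teyueze.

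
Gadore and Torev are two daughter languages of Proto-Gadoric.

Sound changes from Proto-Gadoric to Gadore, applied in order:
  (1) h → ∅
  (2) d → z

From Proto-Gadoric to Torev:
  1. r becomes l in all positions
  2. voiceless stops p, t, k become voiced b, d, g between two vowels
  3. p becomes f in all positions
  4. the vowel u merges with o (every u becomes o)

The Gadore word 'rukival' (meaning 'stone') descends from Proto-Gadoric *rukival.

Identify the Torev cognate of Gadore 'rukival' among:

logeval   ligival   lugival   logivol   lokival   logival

Torev: *rukival > lukival > lugival > logival  (by unconditioned shift, intervocalic voicing, vowel merger)
The other candidates each miss or misapply at least one Torev change.

logival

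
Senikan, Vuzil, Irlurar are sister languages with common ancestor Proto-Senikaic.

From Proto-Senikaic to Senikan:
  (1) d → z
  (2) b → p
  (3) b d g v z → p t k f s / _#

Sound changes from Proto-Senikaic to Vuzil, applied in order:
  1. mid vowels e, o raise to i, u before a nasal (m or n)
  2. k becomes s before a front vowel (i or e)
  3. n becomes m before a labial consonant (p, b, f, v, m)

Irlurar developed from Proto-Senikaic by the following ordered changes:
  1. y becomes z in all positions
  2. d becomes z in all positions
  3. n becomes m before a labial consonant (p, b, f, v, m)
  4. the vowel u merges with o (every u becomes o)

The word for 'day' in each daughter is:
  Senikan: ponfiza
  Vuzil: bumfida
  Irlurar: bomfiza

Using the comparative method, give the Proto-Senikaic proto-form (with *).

*bonfida

Position 6: Senikan has z, Vuzil has d, Irlurar has z. Vuzil preserves d here (none of its changes turn any other segment into d), so the proto-segment is *d.
Position 1: Senikan has p, Vuzil has b, Irlurar has b. Vuzil preserves b here (none of its changes turn any other segment into b), so the proto-segment is *b.
Continuing position by position gives *bonfida; check it forward:
Senikan: *bonfida > bonfiza > ponfiza  (by unconditioned shift, unconditioned shift)
Vuzil: *bonfida > bunfida > bumfida  (by pre-nasal raising, nasal place assimilation)
Irlurar: *bonfida > bonfiza > bomfiza  (by unconditioned shift, nasal place assimilation)
No other proto-form is consistent with every reflex, so the reconstruction is *bonfida.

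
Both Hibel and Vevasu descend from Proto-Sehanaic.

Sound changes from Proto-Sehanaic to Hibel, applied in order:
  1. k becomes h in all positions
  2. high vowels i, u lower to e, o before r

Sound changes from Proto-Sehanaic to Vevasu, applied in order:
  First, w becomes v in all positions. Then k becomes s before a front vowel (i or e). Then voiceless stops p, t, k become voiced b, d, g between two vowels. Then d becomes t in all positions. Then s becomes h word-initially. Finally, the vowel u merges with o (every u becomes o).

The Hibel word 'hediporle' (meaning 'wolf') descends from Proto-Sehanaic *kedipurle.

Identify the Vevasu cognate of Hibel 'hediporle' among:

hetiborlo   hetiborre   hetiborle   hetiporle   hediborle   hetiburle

Vevasu: *kedipurle
  kedipurle (rule 1 does not apply)
  kedipurle → sedipurle   [palatalisation]
  sedipurle → sediburle   [intervocalic voicing]
  sediburle → setiburle   [unconditioned shift]
  setiburle → hetiburle   [debuccalisation]
  hetiburle → hetiborle   [vowel merger]
  giving Vevasu hetiborle.
Among the options, 'hetiborle' alone shows every Vevasu change applied in order.

hetiborle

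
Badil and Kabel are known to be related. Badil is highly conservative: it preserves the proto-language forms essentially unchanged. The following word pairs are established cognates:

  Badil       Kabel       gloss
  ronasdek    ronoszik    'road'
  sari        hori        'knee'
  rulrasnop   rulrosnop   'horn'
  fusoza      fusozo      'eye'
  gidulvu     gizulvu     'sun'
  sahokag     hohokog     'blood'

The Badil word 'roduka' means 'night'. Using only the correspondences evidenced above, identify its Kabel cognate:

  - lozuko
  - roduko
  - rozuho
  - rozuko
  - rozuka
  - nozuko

rozuko

gidulvu ~ gizulvu — Badil d corresponds to Kabel z between vowels (before a back vowel).
fusoza ~ fusozo — Badil a corresponds to Kabel o word-finally.
Applying these to Badil 'roduka':
  roduka → rozuka   (d→z between vowels (before a back vowel))
  rozuka → rozuko   (a→o word-finally)
So the Kabel cognate is 'rozuko'.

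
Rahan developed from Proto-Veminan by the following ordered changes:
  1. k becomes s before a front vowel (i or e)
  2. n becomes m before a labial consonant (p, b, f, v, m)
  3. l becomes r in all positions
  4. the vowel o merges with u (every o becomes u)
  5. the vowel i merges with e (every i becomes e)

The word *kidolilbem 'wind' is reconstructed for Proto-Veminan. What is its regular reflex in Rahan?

Rahan: *kidolilbem
  kidolilbem → sidolilbem   [palatalisation]
  sidolilbem (rule 2 does not apply)
  sidolilbem → sidorirbem   [unconditioned shift]
  sidorirbem → sidurirbem   [vowel merger]
  sidurirbem → sedurerbem   [vowel merger]
  giving Rahan sedurerbem.

sedurerbem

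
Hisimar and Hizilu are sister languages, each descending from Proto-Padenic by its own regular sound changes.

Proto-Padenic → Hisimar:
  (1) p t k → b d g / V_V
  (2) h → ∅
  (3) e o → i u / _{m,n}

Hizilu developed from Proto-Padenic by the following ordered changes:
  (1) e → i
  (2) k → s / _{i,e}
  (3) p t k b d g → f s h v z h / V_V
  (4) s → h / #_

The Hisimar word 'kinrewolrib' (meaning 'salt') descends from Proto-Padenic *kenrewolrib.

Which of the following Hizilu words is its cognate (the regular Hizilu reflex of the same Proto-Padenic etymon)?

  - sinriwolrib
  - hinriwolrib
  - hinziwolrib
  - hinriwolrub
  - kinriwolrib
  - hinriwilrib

hinriwolrib

Hizilu: start from *kenrewolrib.
  rule 1 (vowel merger): kenrewolrib → kinriwolrib
  rule 2 (palatalisation): kinriwolrib → sinriwolrib
  rule 3: no change — sinriwolrib
  rule 4 (debuccalisation): sinriwolrib → hinriwolrib
  ⇒ Hizilu hinriwolrib
Only 'hinriwolrib' matches the regular Hizilu development of *kenrewolrib.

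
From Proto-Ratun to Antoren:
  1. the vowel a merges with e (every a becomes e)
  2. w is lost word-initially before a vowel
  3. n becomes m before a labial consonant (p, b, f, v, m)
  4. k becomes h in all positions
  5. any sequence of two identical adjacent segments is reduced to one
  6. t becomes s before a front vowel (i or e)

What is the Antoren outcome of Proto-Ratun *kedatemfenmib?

hedesemfemib

Antoren: *kedatemfenmib
  kedatemfenmib → kedetemfenmib   [vowel merger]
  kedetemfenmib (rule 2 does not apply)
  kedetemfenmib → kedetemfemmib   [nasal place assimilation]
  kedetemfemmib → hedetemfemmib   [unconditioned shift]
  hedetemfemmib → hedetemfemib   [degemination]
  hedetemfemib → hedesemfemib   [palatalisation]
  giving Antoren hedesemfemib.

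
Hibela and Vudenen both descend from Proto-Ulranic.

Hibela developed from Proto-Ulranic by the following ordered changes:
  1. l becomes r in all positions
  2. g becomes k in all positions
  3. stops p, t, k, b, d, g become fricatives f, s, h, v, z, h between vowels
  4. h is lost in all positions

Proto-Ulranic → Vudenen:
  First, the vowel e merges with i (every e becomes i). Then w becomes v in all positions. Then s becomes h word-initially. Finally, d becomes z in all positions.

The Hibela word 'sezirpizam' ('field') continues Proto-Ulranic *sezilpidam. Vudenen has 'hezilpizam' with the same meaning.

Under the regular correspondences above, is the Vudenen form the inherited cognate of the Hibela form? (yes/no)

Derive the expected Vudenen reflex of *sezilpidam:
Vudenen: start from *sezilpidam.
  rule 1 (vowel merger): sezilpidam → sizilpidam
  rule 2: no change — sizilpidam
  rule 3 (debuccalisation): sizilpidam → hizilpidam
  rule 4 (unconditioned shift): hizilpidam → hizilpizam
  ⇒ Vudenen hizilpizam
The regular Vudenen reflex would be 'hizilpizam', but the attested form is 'hezilpizam'. The correspondence is irregular, so they are not cognates (the Vudenen form has a different source).

no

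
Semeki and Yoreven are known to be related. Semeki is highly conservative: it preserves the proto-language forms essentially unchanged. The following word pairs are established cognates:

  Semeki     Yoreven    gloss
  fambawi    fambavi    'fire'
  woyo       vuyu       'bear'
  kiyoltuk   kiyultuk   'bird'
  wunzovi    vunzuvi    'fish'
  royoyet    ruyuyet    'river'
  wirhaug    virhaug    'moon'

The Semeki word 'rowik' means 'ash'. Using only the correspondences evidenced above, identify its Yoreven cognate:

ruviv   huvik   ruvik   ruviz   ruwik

ruvik

woyo ~ vuyu, kiyoltuk ~ kiyultuk — Semeki o corresponds to Yoreven u after a consonant, before a consonant other than r, m, n, p, b, f, v.
fambawi ~ fambavi — Semeki w corresponds to Yoreven v between vowels (before a front vowel).
Applying these to Semeki 'rowik':
  rowik → ruwik   (o→u after a consonant, before a consonant other than r, m, n, p, b, f, v)
  ruwik → ruvik   (w→v between vowels (before a front vowel))
So the Yoreven cognate is 'ruvik'.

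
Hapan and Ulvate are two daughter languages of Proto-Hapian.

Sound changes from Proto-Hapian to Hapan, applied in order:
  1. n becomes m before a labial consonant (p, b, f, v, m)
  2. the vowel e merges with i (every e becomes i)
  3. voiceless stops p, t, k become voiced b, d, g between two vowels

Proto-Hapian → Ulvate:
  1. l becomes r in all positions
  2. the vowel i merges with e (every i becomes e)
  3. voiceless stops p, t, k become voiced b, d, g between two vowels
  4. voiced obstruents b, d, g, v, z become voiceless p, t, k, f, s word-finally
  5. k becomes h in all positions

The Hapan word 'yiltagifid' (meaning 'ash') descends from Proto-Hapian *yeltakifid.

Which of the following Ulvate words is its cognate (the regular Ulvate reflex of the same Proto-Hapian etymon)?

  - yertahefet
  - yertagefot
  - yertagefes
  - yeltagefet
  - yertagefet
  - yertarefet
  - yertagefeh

yertagefet

Ulvate: start from *yeltakifid.
  rule 1 (unconditioned shift): yeltakifid → yertakifid
  rule 2 (vowel merger): yertakifid → yertakefed
  rule 3 (intervocalic voicing): yertakefed → yertagefed
  rule 4 (final devoicing): yertagefed → yertagefet
  rule 5: no change — yertagefet
  ⇒ Ulvate yertagefet
Only 'yertagefet' matches the regular Ulvate development of *yeltakifid.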